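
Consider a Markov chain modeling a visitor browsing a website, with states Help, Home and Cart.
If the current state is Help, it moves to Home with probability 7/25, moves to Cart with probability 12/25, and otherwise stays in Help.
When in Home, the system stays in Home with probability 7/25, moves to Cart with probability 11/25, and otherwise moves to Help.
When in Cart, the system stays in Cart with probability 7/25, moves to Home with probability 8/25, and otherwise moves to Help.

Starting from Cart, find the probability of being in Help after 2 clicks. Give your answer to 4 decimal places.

0.2976

Sum over the intermediate state after 1 click:
P = P(Cart→Help)·P(Help→Help) + P(Cart→Home)·P(Home→Help) + P(Cart→Cart)·P(Cart→Help)
  = 0.4×0.24 + 0.32×0.28 + 0.28×0.4
  = 0.0960 + 0.0896 + 0.1120 = 0.2976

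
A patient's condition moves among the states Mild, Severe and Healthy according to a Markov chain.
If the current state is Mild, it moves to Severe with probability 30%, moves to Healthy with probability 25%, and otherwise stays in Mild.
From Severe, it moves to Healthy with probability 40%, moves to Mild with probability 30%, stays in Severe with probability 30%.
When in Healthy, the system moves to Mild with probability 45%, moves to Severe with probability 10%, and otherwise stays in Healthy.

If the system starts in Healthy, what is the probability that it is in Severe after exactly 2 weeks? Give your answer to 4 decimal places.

0.2100

Sum over the intermediate state after 1 week:
P = P(Healthy→Mild)·P(Mild→Severe) + P(Healthy→Severe)·P(Severe→Severe) + P(Healthy→Healthy)·P(Healthy→Severe)
  = 0.45×0.3 + 0.1×0.3 + 0.45×0.1
  = 0.1350 + 0.0300 + 0.0450 = 0.2100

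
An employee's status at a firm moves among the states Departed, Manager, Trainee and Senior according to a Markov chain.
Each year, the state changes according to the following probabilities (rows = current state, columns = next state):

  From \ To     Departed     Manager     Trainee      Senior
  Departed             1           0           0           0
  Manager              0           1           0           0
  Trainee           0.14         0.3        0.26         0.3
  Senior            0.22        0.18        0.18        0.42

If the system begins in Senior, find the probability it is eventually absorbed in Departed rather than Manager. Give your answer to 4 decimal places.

0.5011

Let h(s) be the probability of absorption at Departed starting from transient state s. Then h(Departed) = 1 and h(Manager) = 0. By first-step analysis:
h(Trainee) = 0.14·1 + 0.3·0 + 0.26·h(Trainee) + 0.3·h(Senior)
h(Senior) = 0.22·1 + 0.18·0 + 0.18·h(Trainee) + 0.42·h(Senior)
Solving: h(Trainee) = 0.3923, h(Senior) = 0.5011.
Starting from Senior, the probability is 0.5011.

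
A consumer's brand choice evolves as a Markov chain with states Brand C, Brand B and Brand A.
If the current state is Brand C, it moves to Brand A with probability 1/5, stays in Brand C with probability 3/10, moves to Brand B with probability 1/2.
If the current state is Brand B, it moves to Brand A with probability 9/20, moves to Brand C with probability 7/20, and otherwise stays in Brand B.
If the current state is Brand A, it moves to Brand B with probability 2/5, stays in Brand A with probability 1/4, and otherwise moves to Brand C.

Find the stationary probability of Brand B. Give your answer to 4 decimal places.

Let the stationary distribution be π with π = πP and π_1 + π_2 + π_3 = 1.
π_1 = 0.3·π_1 + 0.35·π_2 + 0.35·π_3
π_2 = 0.5·π_1 + 0.2·π_2 + 0.4·π_3
Solving with the normalization constraint gives π = (0.3333, 0.3611, 0.3056).
So the stationary probability of Brand B is 0.3611.

0.3611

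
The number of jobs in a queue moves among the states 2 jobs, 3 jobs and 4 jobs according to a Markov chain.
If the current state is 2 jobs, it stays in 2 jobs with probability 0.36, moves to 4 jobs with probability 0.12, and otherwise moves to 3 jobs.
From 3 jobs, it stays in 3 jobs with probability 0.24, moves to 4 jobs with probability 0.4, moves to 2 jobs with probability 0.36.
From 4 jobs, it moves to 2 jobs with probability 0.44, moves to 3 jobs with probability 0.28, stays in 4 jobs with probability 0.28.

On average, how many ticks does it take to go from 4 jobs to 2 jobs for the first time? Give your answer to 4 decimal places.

Let t(s) be the expected number of ticks to first reach 2 jobs from state s, with t(2 jobs) = 0. Conditioning on the first tick:
t(3 jobs) = 1 + 0.24·t(3 jobs) + 0.4·t(4 jobs)
t(4 jobs) = 1 + 0.28·t(3 jobs) + 0.28·t(4 jobs)
Solving: t(3 jobs) = 2.5735, t(4 jobs) = 2.3897.
Expected ticks from 4 jobs to 2 jobs: 2.3897.

2.3897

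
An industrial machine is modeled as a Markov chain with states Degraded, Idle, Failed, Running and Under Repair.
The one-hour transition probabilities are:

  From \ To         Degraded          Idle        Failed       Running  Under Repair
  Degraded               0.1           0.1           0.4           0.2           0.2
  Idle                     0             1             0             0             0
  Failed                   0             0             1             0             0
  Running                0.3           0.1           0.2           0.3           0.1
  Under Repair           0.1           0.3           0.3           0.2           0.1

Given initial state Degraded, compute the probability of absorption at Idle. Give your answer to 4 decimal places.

0.2805

Let h(s) be the probability of absorption at Idle starting from transient state s. Then h(Idle) = 1 and h(Failed) = 0. By first-step analysis:
h(Degraded) = 0.1·h(Degraded) + 0.1·1 + 0.4·0 + 0.2·h(Running) + 0.2·h(Under Repair)
h(Running) = 0.3·h(Degraded) + 0.1·1 + 0.2·0 + 0.3·h(Running) + 0.1·h(Under Repair)
h(Under Repair) = 0.1·h(Degraded) + 0.3·1 + 0.3·0 + 0.2·h(Running) + 0.1·h(Under Repair)
Solving: h(Degraded) = 0.2805, h(Running) = 0.3255, h(Under Repair) = 0.4368.
Starting from Degraded, the probability is 0.2805.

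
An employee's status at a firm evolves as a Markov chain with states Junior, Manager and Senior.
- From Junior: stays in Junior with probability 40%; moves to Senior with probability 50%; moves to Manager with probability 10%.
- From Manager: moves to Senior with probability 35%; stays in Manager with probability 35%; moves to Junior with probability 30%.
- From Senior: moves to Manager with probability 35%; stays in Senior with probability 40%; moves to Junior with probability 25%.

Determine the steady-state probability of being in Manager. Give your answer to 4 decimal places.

0.2725

Let the stationary distribution be π with π = πP and π_1 + π_2 + π_3 = 1.
π_1 = 0.4·π_1 + 0.3·π_2 + 0.25·π_3
π_2 = 0.1·π_1 + 0.35·π_2 + 0.35·π_3
Solving with the normalization constraint gives π = (0.3101, 0.2725, 0.4174).
So the stationary probability of Manager is 0.2725.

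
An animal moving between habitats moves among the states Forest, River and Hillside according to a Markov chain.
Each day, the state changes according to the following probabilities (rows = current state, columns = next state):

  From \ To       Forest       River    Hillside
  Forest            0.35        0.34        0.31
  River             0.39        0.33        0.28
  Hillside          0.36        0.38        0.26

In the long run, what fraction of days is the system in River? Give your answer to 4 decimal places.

Let the stationary distribution be π with π = πP and π_1 + π_2 + π_3 = 1.
π_1 = 0.35·π_1 + 0.39·π_2 + 0.36·π_3
π_2 = 0.34·π_1 + 0.33·π_2 + 0.38·π_3
Solving with the normalization constraint gives π = (0.3668, 0.3479, 0.2853).
So the stationary probability of River is 0.3479.

0.3479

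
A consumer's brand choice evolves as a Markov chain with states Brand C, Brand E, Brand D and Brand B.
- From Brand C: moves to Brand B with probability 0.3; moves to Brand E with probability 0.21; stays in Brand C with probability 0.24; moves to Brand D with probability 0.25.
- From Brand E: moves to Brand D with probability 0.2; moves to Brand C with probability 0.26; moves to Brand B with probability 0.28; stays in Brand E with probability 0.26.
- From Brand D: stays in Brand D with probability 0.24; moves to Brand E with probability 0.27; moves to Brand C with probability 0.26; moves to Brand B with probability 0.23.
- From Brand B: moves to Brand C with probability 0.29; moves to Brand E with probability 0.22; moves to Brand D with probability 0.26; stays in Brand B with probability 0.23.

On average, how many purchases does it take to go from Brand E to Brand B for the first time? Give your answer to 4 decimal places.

Let t(s) be the expected number of purchases to first reach Brand B from state s, with t(Brand B) = 0. Conditioning on the first purchase:
t(Brand C) = 1 + 0.24·t(Brand C) + 0.21·t(Brand E) + 0.25·t(Brand D)
t(Brand E) = 1 + 0.26·t(Brand C) + 0.26·t(Brand E) + 0.2·t(Brand D)
t(Brand D) = 1 + 0.26·t(Brand C) + 0.27·t(Brand E) + 0.24·t(Brand D)
Solving: t(Brand C) = 3.5872, t(Brand E) = 3.6494, t(Brand D) = 3.8395.
Expected purchases from Brand E to Brand B: 3.6494.

3.6494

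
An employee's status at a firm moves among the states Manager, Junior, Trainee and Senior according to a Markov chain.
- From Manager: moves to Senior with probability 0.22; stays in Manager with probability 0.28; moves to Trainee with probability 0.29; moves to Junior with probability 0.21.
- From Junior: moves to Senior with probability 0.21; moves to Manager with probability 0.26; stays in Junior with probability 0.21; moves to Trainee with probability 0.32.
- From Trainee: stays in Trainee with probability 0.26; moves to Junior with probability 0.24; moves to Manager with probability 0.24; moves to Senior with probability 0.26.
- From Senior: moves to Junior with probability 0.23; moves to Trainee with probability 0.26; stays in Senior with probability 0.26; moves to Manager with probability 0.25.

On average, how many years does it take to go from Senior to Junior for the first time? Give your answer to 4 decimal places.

Let t(s) be the expected number of years to first reach Junior from state s, with t(Junior) = 0. Conditioning on the first year:
t(Manager) = 1 + 0.28·t(Manager) + 0.29·t(Trainee) + 0.22·t(Senior)
t(Trainee) = 1 + 0.24·t(Manager) + 0.26·t(Trainee) + 0.26·t(Senior)
t(Senior) = 1 + 0.25·t(Manager) + 0.26·t(Trainee) + 0.26·t(Senior)
Solving: t(Manager) = 4.4833, t(Trainee) = 4.3493, t(Senior) = 4.3941.
Expected years from Senior to Junior: 4.3941.

4.3941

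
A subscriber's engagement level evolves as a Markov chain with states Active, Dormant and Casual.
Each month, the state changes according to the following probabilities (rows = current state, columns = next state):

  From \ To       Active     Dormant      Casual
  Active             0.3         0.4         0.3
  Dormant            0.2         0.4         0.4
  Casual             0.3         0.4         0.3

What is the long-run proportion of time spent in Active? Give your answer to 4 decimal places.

0.2600

Let the stationary distribution be π with π = πP and π_1 + π_2 + π_3 = 1.
π_1 = 0.3·π_1 + 0.2·π_2 + 0.3·π_3
π_2 = 0.4·π_1 + 0.4·π_2 + 0.4·π_3
Solving with the normalization constraint gives π = (0.2600, 0.4000, 0.3400).
So the stationary probability of Active is 0.2600.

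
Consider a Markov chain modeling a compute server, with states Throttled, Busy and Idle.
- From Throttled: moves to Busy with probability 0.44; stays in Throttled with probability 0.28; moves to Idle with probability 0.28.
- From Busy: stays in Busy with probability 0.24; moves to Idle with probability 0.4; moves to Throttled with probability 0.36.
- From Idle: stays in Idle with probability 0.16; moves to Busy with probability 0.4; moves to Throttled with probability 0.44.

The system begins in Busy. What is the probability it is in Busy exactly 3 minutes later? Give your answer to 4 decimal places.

Propagate the distribution vector 3 minutes from Busy.
After 0 minutes: (0.0000, 1.0000, 0.0000)
After 1 minute: (0.3600, 0.2400, 0.4000)
After 2 minutes: (0.3632, 0.3760, 0.2608)
After 3 minutes: (0.3518, 0.3544, 0.2938)
P(in Busy after 3 minutes) = 0.3544

0.3544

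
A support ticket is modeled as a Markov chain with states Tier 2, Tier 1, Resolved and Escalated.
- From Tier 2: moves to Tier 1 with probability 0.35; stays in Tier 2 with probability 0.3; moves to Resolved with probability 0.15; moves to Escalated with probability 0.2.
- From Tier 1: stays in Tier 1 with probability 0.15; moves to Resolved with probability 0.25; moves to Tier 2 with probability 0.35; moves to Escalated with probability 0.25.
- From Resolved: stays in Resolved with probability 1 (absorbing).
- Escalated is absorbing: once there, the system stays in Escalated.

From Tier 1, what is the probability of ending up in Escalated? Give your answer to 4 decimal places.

Let h(s) be the probability of absorption at Escalated starting from transient state s. Then h(Escalated) = 1 and h(Resolved) = 0. By first-step analysis:
h(Tier 2) = 0.3·h(Tier 2) + 0.35·h(Tier 1) + 0.15·0 + 0.2·1
h(Tier 1) = 0.35·h(Tier 2) + 0.15·h(Tier 1) + 0.25·0 + 0.25·1
Solving: h(Tier 2) = 0.5450, h(Tier 1) = 0.5185.
Starting from Tier 1, the probability is 0.5185.

0.5185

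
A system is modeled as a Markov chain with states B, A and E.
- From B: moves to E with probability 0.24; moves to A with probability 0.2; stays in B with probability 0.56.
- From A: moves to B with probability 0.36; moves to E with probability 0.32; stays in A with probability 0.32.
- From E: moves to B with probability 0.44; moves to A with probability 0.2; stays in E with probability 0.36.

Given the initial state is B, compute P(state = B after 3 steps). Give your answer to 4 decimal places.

0.4810

Propagate the distribution vector 3 steps from B.
After 0 steps: (1.0000, 0.0000, 0.0000)
After 1 step: (0.5600, 0.2000, 0.2400)
After 2 steps: (0.4912, 0.2240, 0.2848)
After 3 steps: (0.4810, 0.2269, 0.2921)
P(in B after 3 steps) = 0.4810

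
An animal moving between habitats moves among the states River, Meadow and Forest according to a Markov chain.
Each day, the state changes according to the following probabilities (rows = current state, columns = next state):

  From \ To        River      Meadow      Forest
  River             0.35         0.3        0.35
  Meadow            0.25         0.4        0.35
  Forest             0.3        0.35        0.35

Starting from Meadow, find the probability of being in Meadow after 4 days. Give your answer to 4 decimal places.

Propagate the distribution vector 4 days from Meadow.
After 0 days: (0.0000, 1.0000, 0.0000)
After 1 day: (0.2500, 0.4000, 0.3500)
After 2 days: (0.2925, 0.3575, 0.3500)
After 3 days: (0.2968, 0.3533, 0.3500)
After 4 days: (0.2972, 0.3528, 0.3500)
P(in Meadow after 4 days) = 0.3528

0.3528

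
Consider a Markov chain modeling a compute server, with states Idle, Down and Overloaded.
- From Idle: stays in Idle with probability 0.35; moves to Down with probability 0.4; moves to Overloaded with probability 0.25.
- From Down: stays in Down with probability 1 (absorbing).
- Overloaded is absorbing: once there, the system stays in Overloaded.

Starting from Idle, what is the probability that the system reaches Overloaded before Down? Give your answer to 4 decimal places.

Let h(s) be the probability of absorption at Overloaded starting from transient state s. Then h(Overloaded) = 1 and h(Down) = 0. By first-step analysis:
h(Idle) = 0.35·h(Idle) + 0.4·0 + 0.25·1
Solving: h(Idle) = 0.3846.
Starting from Idle, the probability is 0.3846.

0.3846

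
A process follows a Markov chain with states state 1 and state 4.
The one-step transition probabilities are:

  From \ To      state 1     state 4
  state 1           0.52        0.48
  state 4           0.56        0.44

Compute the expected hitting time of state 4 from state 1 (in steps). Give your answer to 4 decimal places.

Let t(s) be the expected number of steps to first reach state 4 from state s, with t(state 4) = 0. Conditioning on the first step:
t(state 1) = 1 + 0.52·t(state 1)
Solving: t(state 1) = 2.0833.
Expected steps from state 1 to state 4: 2.0833.

2.0833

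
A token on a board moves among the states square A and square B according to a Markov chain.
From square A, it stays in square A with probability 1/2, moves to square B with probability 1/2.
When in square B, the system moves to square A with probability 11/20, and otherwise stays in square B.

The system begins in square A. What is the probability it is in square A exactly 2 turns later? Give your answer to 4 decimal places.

Sum over the intermediate state after 1 turn:
P = P(square A→square A)·P(square A→square A) + P(square A→square B)·P(square B→square A)
  = 0.5×0.5 + 0.5×0.55
  = 0.2500 + 0.2750 = 0.5250

0.5250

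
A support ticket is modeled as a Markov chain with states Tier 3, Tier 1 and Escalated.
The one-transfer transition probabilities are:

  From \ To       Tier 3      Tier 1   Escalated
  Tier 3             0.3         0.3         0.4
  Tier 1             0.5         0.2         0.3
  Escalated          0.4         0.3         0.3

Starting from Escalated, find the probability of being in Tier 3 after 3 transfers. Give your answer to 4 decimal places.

Propagate the distribution vector 3 transfers from Escalated.
After 0 transfers: (0.0000, 0.0000, 1.0000)
After 1 transfer: (0.4000, 0.3000, 0.3000)
After 2 transfers: (0.3900, 0.2700, 0.3400)
After 3 transfers: (0.3880, 0.2730, 0.3390)
P(in Tier 3 after 3 transfers) = 0.3880

0.3880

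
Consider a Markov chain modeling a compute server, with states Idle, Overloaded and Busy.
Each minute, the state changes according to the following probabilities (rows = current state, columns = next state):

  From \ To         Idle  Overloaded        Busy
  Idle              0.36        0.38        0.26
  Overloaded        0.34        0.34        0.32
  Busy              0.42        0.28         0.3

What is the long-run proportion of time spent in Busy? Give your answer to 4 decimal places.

Let the stationary distribution be π with π = πP and π_1 + π_2 + π_3 = 1.
π_1 = 0.36·π_1 + 0.34·π_2 + 0.42·π_3
π_2 = 0.38·π_1 + 0.34·π_2 + 0.28·π_3
Solving with the normalization constraint gives π = (0.3708, 0.3373, 0.2919).
So the stationary probability of Busy is 0.2919.

0.2919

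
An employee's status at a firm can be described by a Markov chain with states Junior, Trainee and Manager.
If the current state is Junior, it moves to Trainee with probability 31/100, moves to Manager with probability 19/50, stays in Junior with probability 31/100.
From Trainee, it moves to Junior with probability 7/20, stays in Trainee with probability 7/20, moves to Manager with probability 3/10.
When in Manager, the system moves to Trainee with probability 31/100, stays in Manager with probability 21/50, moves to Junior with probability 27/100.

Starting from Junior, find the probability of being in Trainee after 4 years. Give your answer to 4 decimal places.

0.3229

Propagate the distribution vector 4 years from Junior.
After 0 years: (1.0000, 0.0000, 0.0000)
After 1 year: (0.3100, 0.3100, 0.3800)
After 2 years: (0.3072, 0.3224, 0.3704)
After 3 years: (0.3081, 0.3229, 0.3690)
After 4 years: (0.3082, 0.3229, 0.3689)
P(in Trainee after 4 years) = 0.3229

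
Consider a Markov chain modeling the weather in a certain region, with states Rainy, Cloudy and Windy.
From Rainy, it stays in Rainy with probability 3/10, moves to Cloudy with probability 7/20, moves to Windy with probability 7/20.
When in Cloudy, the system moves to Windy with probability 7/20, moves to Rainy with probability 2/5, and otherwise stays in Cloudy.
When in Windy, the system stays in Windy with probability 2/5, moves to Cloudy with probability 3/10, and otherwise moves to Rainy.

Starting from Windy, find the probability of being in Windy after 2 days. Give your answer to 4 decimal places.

Sum over the intermediate state after 1 day:
P = P(Windy→Rainy)·P(Rainy→Windy) + P(Windy→Cloudy)·P(Cloudy→Windy) + P(Windy→Windy)·P(Windy→Windy)
  = 0.3×0.35 + 0.3×0.35 + 0.4×0.4
  = 0.1050 + 0.1050 + 0.1600 = 0.3700

0.3700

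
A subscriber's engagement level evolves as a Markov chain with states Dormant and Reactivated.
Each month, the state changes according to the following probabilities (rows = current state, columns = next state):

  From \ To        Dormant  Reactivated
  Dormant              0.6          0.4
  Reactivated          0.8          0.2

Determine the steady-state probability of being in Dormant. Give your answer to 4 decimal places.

0.6667

Let the stationary distribution be π with π = πP and π_1 + π_2 = 1.
π_1 = 0.6·π_1 + 0.8·π_2
Solving with the normalization constraint gives π = (0.6667, 0.3333).
So the stationary probability of Dormant is 0.6667.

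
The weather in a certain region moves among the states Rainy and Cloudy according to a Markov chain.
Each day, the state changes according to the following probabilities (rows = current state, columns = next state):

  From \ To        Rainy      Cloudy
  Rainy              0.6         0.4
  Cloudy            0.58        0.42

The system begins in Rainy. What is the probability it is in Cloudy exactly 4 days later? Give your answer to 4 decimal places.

Propagate the distribution vector 4 days from Rainy.
After 0 days: (1.0000, 0.0000)
After 1 day: (0.6000, 0.4000)
After 2 days: (0.5920, 0.4080)
After 3 days: (0.5918, 0.4082)
After 4 days: (0.5918, 0.4082)
P(in Cloudy after 4 days) = 0.4082

0.4082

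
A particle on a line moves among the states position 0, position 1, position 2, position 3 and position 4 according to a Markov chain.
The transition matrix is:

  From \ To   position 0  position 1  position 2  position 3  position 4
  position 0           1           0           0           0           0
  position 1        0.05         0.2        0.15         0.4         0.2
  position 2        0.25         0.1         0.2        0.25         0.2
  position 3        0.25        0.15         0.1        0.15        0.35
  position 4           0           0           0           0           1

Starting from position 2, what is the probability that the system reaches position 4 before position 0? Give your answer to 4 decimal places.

0.5125

Let h(s) be the probability of absorption at position 4 starting from transient state s. Then h(position 4) = 1 and h(position 0) = 0. By first-step analysis:
h(position 1) = 0.05·0 + 0.2·h(position 1) + 0.15·h(position 2) + 0.4·h(position 3) + 0.2·1
h(position 2) = 0.25·0 + 0.1·h(position 1) + 0.2·h(position 2) + 0.25·h(position 3) + 0.2·1
h(position 3) = 0.25·0 + 0.15·h(position 1) + 0.1·h(position 2) + 0.15·h(position 3) + 0.35·1
Solving: h(position 1) = 0.6385, h(position 2) = 0.5125, h(position 3) = 0.5847.
Starting from position 2, the probability is 0.5125.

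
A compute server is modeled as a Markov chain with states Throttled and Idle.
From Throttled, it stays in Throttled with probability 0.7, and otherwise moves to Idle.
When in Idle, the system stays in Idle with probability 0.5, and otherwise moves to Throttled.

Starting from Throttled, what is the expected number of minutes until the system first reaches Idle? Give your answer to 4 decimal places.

3.3333

Let t(s) be the expected number of minutes to first reach Idle from state s, with t(Idle) = 0. Conditioning on the first minute:
t(Throttled) = 1 + 0.7·t(Throttled)
Solving: t(Throttled) = 3.3333.
Expected minutes from Throttled to Idle: 3.3333.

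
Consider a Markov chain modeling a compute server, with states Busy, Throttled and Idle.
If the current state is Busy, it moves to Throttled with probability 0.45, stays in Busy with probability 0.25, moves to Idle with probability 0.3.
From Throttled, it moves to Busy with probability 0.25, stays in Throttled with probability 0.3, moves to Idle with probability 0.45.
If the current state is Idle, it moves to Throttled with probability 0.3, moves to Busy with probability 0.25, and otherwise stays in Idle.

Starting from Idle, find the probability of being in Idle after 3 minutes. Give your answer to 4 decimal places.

Propagate the distribution vector 3 minutes from Idle.
After 0 minutes: (0.0000, 0.0000, 1.0000)
After 1 minute: (0.2500, 0.3000, 0.4500)
After 2 minutes: (0.2500, 0.3375, 0.4125)
After 3 minutes: (0.2500, 0.3375, 0.4125)
P(in Idle after 3 minutes) = 0.4125

0.4125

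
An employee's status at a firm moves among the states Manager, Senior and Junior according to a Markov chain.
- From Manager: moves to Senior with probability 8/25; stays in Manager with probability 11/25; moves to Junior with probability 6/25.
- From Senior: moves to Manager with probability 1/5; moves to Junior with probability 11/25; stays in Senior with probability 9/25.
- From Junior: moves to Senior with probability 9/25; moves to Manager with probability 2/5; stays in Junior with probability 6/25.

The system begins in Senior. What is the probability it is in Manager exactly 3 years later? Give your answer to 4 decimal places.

0.3430

Propagate the distribution vector 3 years from Senior.
After 0 years: (0.0000, 1.0000, 0.0000)
After 1 year: (0.2000, 0.3600, 0.4400)
After 2 years: (0.3360, 0.3520, 0.3120)
After 3 years: (0.3430, 0.3466, 0.3104)
P(in Manager after 3 years) = 0.3430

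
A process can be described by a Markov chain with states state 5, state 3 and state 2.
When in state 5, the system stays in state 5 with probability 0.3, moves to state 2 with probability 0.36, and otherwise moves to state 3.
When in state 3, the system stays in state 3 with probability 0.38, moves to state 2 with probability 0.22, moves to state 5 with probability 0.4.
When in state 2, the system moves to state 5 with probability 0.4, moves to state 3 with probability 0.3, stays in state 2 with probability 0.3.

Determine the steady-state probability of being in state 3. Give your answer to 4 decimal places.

Let the stationary distribution be π with π = πP and π_1 + π_2 + π_3 = 1.
π_1 = 0.3·π_1 + 0.4·π_2 + 0.4·π_3
π_2 = 0.34·π_1 + 0.38·π_2 + 0.3·π_3
Solving with the normalization constraint gives π = (0.3636, 0.3419, 0.2945).
So the stationary probability of state 3 is 0.3419.

0.3419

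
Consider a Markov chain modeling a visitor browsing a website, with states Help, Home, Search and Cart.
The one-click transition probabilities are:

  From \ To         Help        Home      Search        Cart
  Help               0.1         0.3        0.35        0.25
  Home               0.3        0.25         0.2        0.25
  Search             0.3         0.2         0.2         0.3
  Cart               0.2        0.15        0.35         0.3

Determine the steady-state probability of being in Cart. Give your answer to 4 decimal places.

Let the stationary distribution be π with π = πP and π_1 + π_2 + π_3 + π_4 = 1.
π_1 = 0.1·π_1 + 0.3·π_2 + 0.3·π_3 + 0.2·π_4
π_2 = 0.3·π_1 + 0.25·π_2 + 0.2·π_3 + 0.15·π_4
π_3 = 0.35·π_1 + 0.2·π_2 + 0.2·π_3 + 0.35·π_4
Solving with the normalization constraint gives π = (0.2269, 0.2198, 0.2757, 0.2777).
So the stationary probability of Cart is 0.2777.

0.2777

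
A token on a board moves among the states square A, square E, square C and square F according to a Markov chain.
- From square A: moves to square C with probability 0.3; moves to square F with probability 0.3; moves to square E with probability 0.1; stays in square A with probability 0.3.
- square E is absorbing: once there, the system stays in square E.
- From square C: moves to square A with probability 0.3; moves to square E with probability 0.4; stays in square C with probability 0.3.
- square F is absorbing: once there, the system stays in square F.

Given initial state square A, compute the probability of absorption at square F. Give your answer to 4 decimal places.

Let h(s) be the probability of absorption at square F starting from transient state s. Then h(square F) = 1 and h(square E) = 0. By first-step analysis:
h(square A) = 0.3·h(square A) + 0.1·0 + 0.3·h(square C) + 0.3·1
h(square C) = 0.3·h(square A) + 0.4·0 + 0.3·h(square C)
Solving: h(square A) = 0.5250, h(square C) = 0.2250.
Starting from square A, the probability is 0.5250.

0.5250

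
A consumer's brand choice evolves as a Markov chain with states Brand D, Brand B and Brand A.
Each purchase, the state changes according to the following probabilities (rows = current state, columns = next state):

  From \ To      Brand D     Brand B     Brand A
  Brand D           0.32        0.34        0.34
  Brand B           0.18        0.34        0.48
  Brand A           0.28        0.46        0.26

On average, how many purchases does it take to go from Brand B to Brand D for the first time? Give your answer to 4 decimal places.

4.5590

Let t(s) be the expected number of purchases to first reach Brand D from state s, with t(Brand D) = 0. Conditioning on the first purchase:
t(Brand B) = 1 + 0.34·t(Brand B) + 0.48·t(Brand A)
t(Brand A) = 1 + 0.46·t(Brand B) + 0.26·t(Brand A)
Solving: t(Brand B) = 4.5590, t(Brand A) = 4.1854.
Expected purchases from Brand B to Brand D: 4.5590.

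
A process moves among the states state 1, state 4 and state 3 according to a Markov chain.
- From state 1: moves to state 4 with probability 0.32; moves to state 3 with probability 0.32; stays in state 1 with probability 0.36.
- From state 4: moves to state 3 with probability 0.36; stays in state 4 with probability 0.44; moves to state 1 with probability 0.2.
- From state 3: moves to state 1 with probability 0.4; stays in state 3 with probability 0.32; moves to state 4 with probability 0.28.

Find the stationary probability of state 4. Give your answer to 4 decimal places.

Let the stationary distribution be π with π = πP and π_1 + π_2 + π_3 = 1.
π_1 = 0.36·π_1 + 0.2·π_2 + 0.4·π_3
π_2 = 0.32·π_1 + 0.44·π_2 + 0.28·π_3
Solving with the normalization constraint gives π = (0.3176, 0.3485, 0.3339).
So the stationary probability of state 4 is 0.3485.

0.3485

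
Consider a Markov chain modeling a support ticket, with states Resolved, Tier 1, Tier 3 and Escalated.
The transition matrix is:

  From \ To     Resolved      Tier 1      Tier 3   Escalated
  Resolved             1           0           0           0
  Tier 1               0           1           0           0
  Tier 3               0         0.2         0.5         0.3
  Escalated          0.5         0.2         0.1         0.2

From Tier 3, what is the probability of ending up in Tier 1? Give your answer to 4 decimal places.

0.5946

Let h(s) be the probability of absorption at Tier 1 starting from transient state s. Then h(Tier 1) = 1 and h(Resolved) = 0. By first-step analysis:
h(Tier 3) = 0.2·1 + 0.5·h(Tier 3) + 0.3·h(Escalated)
h(Escalated) = 0.5·0 + 0.2·1 + 0.1·h(Tier 3) + 0.2·h(Escalated)
Solving: h(Tier 3) = 0.5946, h(Escalated) = 0.3243.
Starting from Tier 3, the probability is 0.5946.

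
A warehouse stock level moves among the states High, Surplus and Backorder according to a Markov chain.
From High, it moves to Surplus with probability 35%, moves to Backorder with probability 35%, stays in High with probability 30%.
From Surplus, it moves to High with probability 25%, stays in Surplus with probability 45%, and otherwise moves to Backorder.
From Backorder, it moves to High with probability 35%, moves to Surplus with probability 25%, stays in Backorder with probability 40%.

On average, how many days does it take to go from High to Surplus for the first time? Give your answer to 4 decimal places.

Let t(s) be the expected number of days to first reach Surplus from state s, with t(Surplus) = 0. Conditioning on the first day:
t(High) = 1 + 0.3·t(High) + 0.35·t(Backorder)
t(Backorder) = 1 + 0.35·t(High) + 0.4·t(Backorder)
Solving: t(High) = 3.1933, t(Backorder) = 3.5294.
Expected days from High to Surplus: 3.1933.

3.1933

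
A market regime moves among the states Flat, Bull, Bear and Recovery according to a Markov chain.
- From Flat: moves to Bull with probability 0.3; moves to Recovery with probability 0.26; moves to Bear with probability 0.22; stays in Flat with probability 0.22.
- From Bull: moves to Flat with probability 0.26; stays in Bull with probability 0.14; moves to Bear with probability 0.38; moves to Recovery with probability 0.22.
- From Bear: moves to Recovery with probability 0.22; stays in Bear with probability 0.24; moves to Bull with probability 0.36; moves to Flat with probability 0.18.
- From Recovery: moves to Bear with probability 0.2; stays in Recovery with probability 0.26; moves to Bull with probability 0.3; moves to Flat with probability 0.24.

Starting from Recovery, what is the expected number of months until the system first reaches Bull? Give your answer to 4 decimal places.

3.1972

Let t(s) be the expected number of months to first reach Bull from state s, with t(Bull) = 0. Conditioning on the first month:
t(Flat) = 1 + 0.22·t(Flat) + 0.22·t(Bear) + 0.26·t(Recovery)
t(Bear) = 1 + 0.18·t(Flat) + 0.24·t(Bear) + 0.22·t(Recovery)
t(Recovery) = 1 + 0.24·t(Flat) + 0.2·t(Bear) + 0.26·t(Recovery)
Solving: t(Flat) = 3.1932, t(Bear) = 2.9976, t(Recovery) = 3.1972.
Expected months from Recovery to Bull: 3.1972.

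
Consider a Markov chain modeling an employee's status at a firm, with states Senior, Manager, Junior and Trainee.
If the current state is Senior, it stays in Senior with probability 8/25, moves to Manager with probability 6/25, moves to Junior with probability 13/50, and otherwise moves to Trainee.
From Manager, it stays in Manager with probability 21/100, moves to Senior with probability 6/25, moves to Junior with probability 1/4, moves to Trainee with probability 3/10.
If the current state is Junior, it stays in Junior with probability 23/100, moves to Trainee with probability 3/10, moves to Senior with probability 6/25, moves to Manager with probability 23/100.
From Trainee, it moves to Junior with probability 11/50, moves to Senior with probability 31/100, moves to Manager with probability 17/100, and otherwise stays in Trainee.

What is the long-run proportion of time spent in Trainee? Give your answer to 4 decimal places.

0.2663

Let the stationary distribution be π with π = πP and π_1 + π_2 + π_3 + π_4 = 1.
π_1 = 0.32·π_1 + 0.24·π_2 + 0.24·π_3 + 0.31·π_4
π_2 = 0.24·π_1 + 0.21·π_2 + 0.23·π_3 + 0.17·π_4
π_3 = 0.26·π_1 + 0.25·π_2 + 0.23·π_3 + 0.22·π_4
Solving with the normalization constraint gives π = (0.2811, 0.2126, 0.2400, 0.2663).
So the stationary probability of Trainee is 0.2663.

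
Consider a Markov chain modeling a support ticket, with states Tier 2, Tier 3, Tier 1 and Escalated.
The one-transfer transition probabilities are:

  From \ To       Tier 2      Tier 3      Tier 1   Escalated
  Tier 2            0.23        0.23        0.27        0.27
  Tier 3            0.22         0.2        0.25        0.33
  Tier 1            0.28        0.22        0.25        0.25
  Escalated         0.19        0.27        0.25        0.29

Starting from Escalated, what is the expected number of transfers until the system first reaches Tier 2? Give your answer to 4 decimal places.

Let t(s) be the expected number of transfers to first reach Tier 2 from state s, with t(Tier 2) = 0. Conditioning on the first transfer:
t(Tier 3) = 1 + 0.2·t(Tier 3) + 0.25·t(Tier 1) + 0.33·t(Escalated)
t(Tier 1) = 1 + 0.22·t(Tier 3) + 0.25·t(Tier 1) + 0.25·t(Escalated)
t(Escalated) = 1 + 0.27·t(Tier 3) + 0.25·t(Tier 1) + 0.29·t(Escalated)
Solving: t(Tier 3) = 4.4236, t(Tier 1) = 4.1480, t(Escalated) = 4.5513.
Expected transfers from Escalated to Tier 2: 4.5513.

4.5513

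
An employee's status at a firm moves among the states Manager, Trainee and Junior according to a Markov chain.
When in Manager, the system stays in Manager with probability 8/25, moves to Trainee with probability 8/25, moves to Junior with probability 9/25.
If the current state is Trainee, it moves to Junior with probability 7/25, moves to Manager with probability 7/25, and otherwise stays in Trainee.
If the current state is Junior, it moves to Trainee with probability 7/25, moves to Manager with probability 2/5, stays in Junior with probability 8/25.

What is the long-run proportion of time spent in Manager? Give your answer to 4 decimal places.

Let the stationary distribution be π with π = πP and π_1 + π_2 + π_3 = 1.
π_1 = 0.32·π_1 + 0.28·π_2 + 0.4·π_3
π_2 = 0.32·π_1 + 0.44·π_2 + 0.28·π_3
Solving with the normalization constraint gives π = (0.3316, 0.3491, 0.3193).
So the stationary probability of Manager is 0.3316.

0.3316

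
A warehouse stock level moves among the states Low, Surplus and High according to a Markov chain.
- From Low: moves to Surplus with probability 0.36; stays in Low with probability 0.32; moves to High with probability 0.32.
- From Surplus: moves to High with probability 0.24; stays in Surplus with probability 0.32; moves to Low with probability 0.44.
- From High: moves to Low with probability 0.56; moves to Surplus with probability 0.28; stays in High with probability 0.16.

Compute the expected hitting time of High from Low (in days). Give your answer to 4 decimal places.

Let t(s) be the expected number of days to first reach High from state s, with t(High) = 0. Conditioning on the first day:
t(Low) = 1 + 0.32·t(Low) + 0.36·t(Surplus)
t(Surplus) = 1 + 0.44·t(Low) + 0.32·t(Surplus)
Solving: t(Low) = 3.4211, t(Surplus) = 3.6842.
Expected days from Low to High: 3.4211.

3.4211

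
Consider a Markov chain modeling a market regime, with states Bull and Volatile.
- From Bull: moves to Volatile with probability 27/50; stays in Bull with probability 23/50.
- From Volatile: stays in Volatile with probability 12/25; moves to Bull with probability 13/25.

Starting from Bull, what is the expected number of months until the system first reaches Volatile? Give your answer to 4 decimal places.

1.8519

Let t(s) be the expected number of months to first reach Volatile from state s, with t(Volatile) = 0. Conditioning on the first month:
t(Bull) = 1 + 0.46·t(Bull)
Solving: t(Bull) = 1.8519.
Expected months from Bull to Volatile: 1.8519.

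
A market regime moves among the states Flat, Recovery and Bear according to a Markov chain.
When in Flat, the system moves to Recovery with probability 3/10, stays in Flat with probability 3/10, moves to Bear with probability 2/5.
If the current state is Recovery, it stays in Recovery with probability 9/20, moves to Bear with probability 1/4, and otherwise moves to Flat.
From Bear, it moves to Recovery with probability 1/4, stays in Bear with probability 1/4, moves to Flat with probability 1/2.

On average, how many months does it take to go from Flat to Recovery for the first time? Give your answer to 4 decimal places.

3.5385

Let t(s) be the expected number of months to first reach Recovery from state s, with t(Recovery) = 0. Conditioning on the first month:
t(Flat) = 1 + 0.3·t(Flat) + 0.4·t(Bear)
t(Bear) = 1 + 0.5·t(Flat) + 0.25·t(Bear)
Solving: t(Flat) = 3.5385, t(Bear) = 3.6923.
Expected months from Flat to Recovery: 3.5385.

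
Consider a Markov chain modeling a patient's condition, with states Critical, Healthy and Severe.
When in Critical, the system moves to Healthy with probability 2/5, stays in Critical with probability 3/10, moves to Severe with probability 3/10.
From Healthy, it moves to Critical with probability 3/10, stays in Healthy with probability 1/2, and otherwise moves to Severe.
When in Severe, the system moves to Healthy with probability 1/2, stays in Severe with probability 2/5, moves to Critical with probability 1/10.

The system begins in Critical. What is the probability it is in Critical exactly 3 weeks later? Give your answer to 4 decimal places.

0.2420

Propagate the distribution vector 3 weeks from Critical.
After 0 weeks: (1.0000, 0.0000, 0.0000)
After 1 week: (0.3000, 0.4000, 0.3000)
After 2 weeks: (0.2400, 0.4700, 0.2900)
After 3 weeks: (0.2420, 0.4760, 0.2820)
P(in Critical after 3 weeks) = 0.2420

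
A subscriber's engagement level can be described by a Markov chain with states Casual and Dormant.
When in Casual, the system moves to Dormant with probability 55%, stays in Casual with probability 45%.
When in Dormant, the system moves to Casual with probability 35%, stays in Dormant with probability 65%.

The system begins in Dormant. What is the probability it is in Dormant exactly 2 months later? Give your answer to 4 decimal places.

0.6150

Sum over the intermediate state after 1 month:
P = P(Dormant→Casual)·P(Casual→Dormant) + P(Dormant→Dormant)·P(Dormant→Dormant)
  = 0.35×0.55 + 0.65×0.65
  = 0.1925 + 0.4225 = 0.6150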